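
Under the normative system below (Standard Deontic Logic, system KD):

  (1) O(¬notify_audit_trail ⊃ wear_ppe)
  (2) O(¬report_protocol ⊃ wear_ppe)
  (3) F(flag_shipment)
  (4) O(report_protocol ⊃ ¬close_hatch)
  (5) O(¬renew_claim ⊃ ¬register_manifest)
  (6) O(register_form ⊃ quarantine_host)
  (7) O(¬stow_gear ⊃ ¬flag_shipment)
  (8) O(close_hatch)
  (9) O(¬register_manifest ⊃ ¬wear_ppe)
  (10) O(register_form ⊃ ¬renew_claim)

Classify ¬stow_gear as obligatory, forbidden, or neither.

Premise 7 is O(¬stow_gear ⊃ ¬flag_shipment); even if O(¬flag_shipment) held, inferring O(¬stow_gear) would be affirming the consequent — invalid.
No premise or chain of K-axiom applications forces O(¬stow_gear), and none forces O(stow_gear). So ¬stow_gear is neither obligatory nor forbidden under these norms.

Neither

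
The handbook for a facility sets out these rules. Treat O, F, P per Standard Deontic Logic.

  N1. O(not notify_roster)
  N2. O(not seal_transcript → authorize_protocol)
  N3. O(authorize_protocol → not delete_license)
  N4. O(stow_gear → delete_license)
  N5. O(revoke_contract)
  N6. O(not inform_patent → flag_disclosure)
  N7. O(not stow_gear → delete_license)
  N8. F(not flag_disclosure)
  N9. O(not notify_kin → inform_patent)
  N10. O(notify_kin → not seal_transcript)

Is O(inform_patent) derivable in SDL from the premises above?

Premises 4 and 7 are O(stow_gear → delete_license) and O(not stow_gear → delete_license); every ideal world satisfies stow_gear or not stow_gear, so in either case delete_license holds — hence O(delete_license).
The contrapositive of premise 3 (O(authorize_protocol → not delete_license)) is O(delete_license → not authorize_protocol), and O(delete_license) is already established, so O(not authorize_protocol).
The contrapositive of premise 2 (O(not seal_transcript → authorize_protocol)) is O(not authorize_protocol → seal_transcript), and O(not authorize_protocol) is already established, so O(seal_transcript).
Premise 10, O(notify_kin → not seal_transcript), contraposes to O(seal_transcript → not notify_kin); with O(seal_transcript) we get O(not notify_kin).
Premise 9 is O(not notify_kin → inform_patent); since O(not notify_kin), deontic closure gives O(inform_patent).
Premises 1, 5, 6, 8 do not contribute to this derivation.
So O(inform_patent) follows.

Yes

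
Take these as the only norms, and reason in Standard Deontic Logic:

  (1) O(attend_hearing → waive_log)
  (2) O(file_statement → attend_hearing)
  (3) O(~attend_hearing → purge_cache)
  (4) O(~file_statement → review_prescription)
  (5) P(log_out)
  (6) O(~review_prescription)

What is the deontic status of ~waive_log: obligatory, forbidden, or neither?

Forbidden

From premise 6 we have O(~review_prescription).
The contrapositive of premise 4 (O(~file_statement → review_prescription)) is O(~review_prescription → file_statement), and O(~review_prescription) is already established, so O(file_statement).
With premise 2, O(file_statement → attend_hearing), the K-axiom yields O(attend_hearing).
Applying K to premise 1 (O(attend_hearing → waive_log)) and O(attend_hearing) yields O(waive_log).
Premises 3, 5 do not contribute to this derivation.
Thus O(waive_log), which is F(~waive_log): ~waive_log is forbidden.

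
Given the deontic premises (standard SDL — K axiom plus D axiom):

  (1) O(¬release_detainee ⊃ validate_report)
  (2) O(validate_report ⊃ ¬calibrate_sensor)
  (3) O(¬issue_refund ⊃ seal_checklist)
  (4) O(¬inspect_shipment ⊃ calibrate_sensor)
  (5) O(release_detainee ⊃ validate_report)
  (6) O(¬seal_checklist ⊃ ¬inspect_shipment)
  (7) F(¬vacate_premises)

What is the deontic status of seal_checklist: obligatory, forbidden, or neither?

Obligatory

Premises 1 and 5 cover both cases: O(¬release_detainee ⊃ validate_report) and O(release_detainee ⊃ validate_report). Since ¬release_detainee ∨ release_detainee is a tautology, O(validate_report) follows.
Premise 2 is O(validate_report ⊃ ¬calibrate_sensor); since O(validate_report), deontic closure gives O(¬calibrate_sensor).
Premise 4, O(¬inspect_shipment ⊃ calibrate_sensor), contraposes to O(¬calibrate_sensor ⊃ inspect_shipment); with O(¬calibrate_sensor) we get O(inspect_shipment).
Premise 6 is O(¬seal_checklist ⊃ ¬inspect_shipment); contrapositively O(inspect_shipment ⊃ seal_checklist). Since O(inspect_shipment) holds, K gives O(seal_checklist).
Premises 3, 7 do not contribute to this derivation.
Hence seal_checklist is obligatory.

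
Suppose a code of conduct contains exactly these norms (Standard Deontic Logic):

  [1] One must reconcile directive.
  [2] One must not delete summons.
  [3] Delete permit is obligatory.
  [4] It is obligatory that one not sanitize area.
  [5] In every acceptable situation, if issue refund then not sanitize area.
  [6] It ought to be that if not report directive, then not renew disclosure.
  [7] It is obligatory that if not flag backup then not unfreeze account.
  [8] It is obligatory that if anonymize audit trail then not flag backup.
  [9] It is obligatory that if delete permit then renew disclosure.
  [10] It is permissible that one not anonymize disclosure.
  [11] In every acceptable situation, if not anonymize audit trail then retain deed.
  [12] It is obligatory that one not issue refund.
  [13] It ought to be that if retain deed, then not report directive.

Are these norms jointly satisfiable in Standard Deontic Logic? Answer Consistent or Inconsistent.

Premise 5 is O(issue_refund → ¬sanitize_area); even if O(¬sanitize_area) held, inferring O(issue_refund) would be affirming the consequent — invalid.
So O(issue_refund) is not derivable, and the apparent clash with O(¬issue_refund) does not arise.
A world satisfying every obligation exists (e.g. anonymize_audit_trail=true, anonymize_disclosure=false, delete_permit=true, delete_summons=false, flag_backup=false, issue_refund=false, reconcile_directive=true, renew_disclosure=true, report_directive=true, retain_deed=false, sanitize_area=false, unfreeze_account=false); no atom is both obligatory and forbidden, so the set is consistent.

Consistent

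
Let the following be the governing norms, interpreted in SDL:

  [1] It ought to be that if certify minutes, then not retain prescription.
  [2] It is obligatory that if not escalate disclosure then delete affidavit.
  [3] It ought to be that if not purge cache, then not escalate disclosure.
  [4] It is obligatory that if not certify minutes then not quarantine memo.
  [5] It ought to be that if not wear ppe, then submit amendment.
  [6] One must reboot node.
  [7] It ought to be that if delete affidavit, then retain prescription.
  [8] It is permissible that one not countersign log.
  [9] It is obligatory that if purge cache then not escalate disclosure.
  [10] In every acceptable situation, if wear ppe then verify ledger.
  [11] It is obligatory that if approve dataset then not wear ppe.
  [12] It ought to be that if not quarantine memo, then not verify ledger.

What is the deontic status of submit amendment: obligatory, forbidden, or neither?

Premises 3 and 9 cover both cases: O(¬purge_cache → ¬escalate_disclosure) and O(purge_cache → ¬escalate_disclosure). Since ¬purge_cache ∨ purge_cache is a tautology, O(¬escalate_disclosure) follows.
From O(¬escalate_disclosure) and premise 2, O(¬escalate_disclosure → delete_affidavit), we obtain O(delete_affidavit).
From O(delete_affidavit) and premise 7, O(delete_affidavit → retain_prescription), we obtain O(retain_prescription).
Premise 1, O(certify_minutes → ¬retain_prescription), contraposes to O(retain_prescription → ¬certify_minutes); with O(retain_prescription) we get O(¬certify_minutes).
Applying K to premise 4 (O(¬certify_minutes → ¬quarantine_memo)) and O(¬certify_minutes) yields O(¬quarantine_memo).
Applying K to premise 12 (O(¬quarantine_memo → ¬verify_ledger)) and O(¬quarantine_memo) yields O(¬verify_ledger).
Premise 10 is O(wear_ppe → verify_ledger); contrapositively O(¬verify_ledger → ¬wear_ppe). Since O(¬verify_ledger) holds, K gives O(¬wear_ppe).
Applying K to premise 5 (O(¬wear_ppe → submit_amendment)) and O(¬wear_ppe) yields O(submit_amendment).
Premises 6, 8, 11 do not contribute to this derivation.
Hence submit_amendment is obligatory.

Obligatory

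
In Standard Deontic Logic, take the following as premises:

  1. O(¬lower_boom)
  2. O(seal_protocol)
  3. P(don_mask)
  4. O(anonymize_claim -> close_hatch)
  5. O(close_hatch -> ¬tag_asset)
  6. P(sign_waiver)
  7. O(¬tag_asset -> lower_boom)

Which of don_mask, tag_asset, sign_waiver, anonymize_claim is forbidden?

anonymize_claim

Premise 1 states O(¬lower_boom) outright.
Premise 7, O(¬tag_asset -> lower_boom), contraposes to O(¬lower_boom -> tag_asset); with O(¬lower_boom) we get O(tag_asset).
The contrapositive of premise 5 (O(close_hatch -> ¬tag_asset)) is O(tag_asset -> ¬close_hatch), and O(tag_asset) is already established, so O(¬close_hatch).
Premise 4 is O(anonymize_claim -> close_hatch); contrapositively O(¬close_hatch -> ¬anonymize_claim). Since O(¬close_hatch) holds, K gives O(¬anonymize_claim).
So O(¬anonymize_claim) holds, i.e. anonymize_claim is forbidden. None of the other listed options is forbidden under the premises.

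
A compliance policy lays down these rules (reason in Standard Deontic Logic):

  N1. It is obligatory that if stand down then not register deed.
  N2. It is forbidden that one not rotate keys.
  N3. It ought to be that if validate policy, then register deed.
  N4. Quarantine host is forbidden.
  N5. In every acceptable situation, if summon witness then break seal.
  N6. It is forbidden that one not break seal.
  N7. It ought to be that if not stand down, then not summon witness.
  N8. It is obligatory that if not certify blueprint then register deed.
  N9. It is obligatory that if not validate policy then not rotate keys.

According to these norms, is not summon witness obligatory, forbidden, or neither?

F(¬rotate_keys) at premise 2 means O(rotate_keys).
The contrapositive of premise 9 (O(¬validate_policy → ¬rotate_keys)) is O(rotate_keys → validate_policy), and O(rotate_keys) is already established, so O(validate_policy).
From O(validate_policy) and premise 3, O(validate_policy → register_deed), we obtain O(register_deed).
The contrapositive of premise 1 (O(stand_down → ¬register_deed)) is O(register_deed → ¬stand_down), and O(register_deed) is already established, so O(¬stand_down).
With premise 7, O(¬stand_down → ¬summon_witness), the K-axiom yields O(¬summon_witness).
Premises 4, 5, 6, 8 do not contribute to this derivation.
Hence ¬summon_witness is obligatory.

Obligatory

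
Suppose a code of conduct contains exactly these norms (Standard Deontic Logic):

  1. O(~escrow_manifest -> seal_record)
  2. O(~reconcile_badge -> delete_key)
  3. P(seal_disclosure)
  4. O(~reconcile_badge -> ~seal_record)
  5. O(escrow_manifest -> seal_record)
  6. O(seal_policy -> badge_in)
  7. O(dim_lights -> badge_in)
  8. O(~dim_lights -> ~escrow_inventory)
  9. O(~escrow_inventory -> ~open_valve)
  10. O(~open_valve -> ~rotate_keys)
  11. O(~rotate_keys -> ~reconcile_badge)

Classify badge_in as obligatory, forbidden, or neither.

Premises 1 and 5 cover both cases: O(~escrow_manifest -> seal_record) and O(escrow_manifest -> seal_record). Since ~escrow_manifest ∨ escrow_manifest is a tautology, O(seal_record) follows.
The contrapositive of premise 4 (O(~reconcile_badge -> ~seal_record)) is O(seal_record -> reconcile_badge), and O(seal_record) is already established, so O(reconcile_badge).
Premise 11, O(~rotate_keys -> ~reconcile_badge), contraposes to O(reconcile_badge -> rotate_keys); with O(reconcile_badge) we get O(rotate_keys).
The contrapositive of premise 10 (O(~open_valve -> ~rotate_keys)) is O(rotate_keys -> open_valve), and O(rotate_keys) is already established, so O(open_valve).
The contrapositive of premise 9 (O(~escrow_inventory -> ~open_valve)) is O(open_valve -> escrow_inventory), and O(open_valve) is already established, so O(escrow_inventory).
Premise 8, O(~dim_lights -> ~escrow_inventory), contraposes to O(escrow_inventory -> dim_lights); with O(escrow_inventory) we get O(dim_lights).
Premise 7 is O(dim_lights -> badge_in); since O(dim_lights), deontic closure gives O(badge_in).
Premises 2, 3, 6 do not contribute to this derivation.
Hence badge_in is obligatory.

Obligatory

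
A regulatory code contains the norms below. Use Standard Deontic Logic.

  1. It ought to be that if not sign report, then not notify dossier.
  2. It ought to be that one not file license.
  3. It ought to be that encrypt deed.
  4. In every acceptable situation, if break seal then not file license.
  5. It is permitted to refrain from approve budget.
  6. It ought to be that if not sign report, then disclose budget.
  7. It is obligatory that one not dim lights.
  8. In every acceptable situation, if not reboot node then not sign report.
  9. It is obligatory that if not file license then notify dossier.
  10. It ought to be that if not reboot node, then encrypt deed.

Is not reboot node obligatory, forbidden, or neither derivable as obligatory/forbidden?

From premise 2 we have O(¬file_license).
With premise 9, O(¬file_license → notify_dossier), the K-axiom yields O(notify_dossier).
Premise 1 is O(¬sign_report → ¬notify_dossier); contrapositively O(notify_dossier → sign_report). Since O(notify_dossier) holds, K gives O(sign_report).
Premise 8, O(¬reboot_node → ¬sign_report), contraposes to O(sign_report → reboot_node); with O(sign_report) we get O(reboot_node).
Premises 3, 4, 5, 6, 7, 10 do not contribute to this derivation.
Thus O(reboot_node), which is F(¬reboot_node): ¬reboot_node is forbidden.

Forbidden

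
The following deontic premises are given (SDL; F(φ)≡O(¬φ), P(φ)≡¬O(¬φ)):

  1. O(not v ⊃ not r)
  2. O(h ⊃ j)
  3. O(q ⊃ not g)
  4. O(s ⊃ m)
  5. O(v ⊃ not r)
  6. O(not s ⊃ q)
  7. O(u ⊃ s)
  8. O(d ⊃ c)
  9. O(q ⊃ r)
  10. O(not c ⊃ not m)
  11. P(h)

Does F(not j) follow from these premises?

Premise 2 is O(h ⊃ j), but O(h) is not derivable from the premises (the permission P(h) asserts only not O(not h), not O(h)), so it does not yield O(j).
No other premise forces O(j). An ideal world satisfying every premise can still have not j true, so F(not j) is not derivable.

No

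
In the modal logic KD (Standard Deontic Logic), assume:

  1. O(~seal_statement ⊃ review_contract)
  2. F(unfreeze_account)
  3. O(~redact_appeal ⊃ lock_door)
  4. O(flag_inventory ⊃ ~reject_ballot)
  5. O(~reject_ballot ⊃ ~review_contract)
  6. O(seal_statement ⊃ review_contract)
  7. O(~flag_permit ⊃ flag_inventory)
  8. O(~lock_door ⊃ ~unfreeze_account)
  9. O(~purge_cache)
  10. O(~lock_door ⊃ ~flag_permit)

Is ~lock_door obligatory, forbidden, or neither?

By case analysis on ~seal_statement: premise 1 gives O(~seal_statement ⊃ review_contract) and premise 6 gives O(seal_statement ⊃ review_contract), so O(review_contract) either way.
The contrapositive of premise 5 (O(~reject_ballot ⊃ ~review_contract)) is O(review_contract ⊃ reject_ballot), and O(review_contract) is already established, so O(reject_ballot).
The contrapositive of premise 4 (O(flag_inventory ⊃ ~reject_ballot)) is O(reject_ballot ⊃ ~flag_inventory), and O(reject_ballot) is already established, so O(~flag_inventory).
Premise 7 is O(~flag_permit ⊃ flag_inventory); contrapositively O(~flag_inventory ⊃ flag_permit). Since O(~flag_inventory) holds, K gives O(flag_permit).
Premise 10 is O(~lock_door ⊃ ~flag_permit); contrapositively O(flag_permit ⊃ lock_door). Since O(flag_permit) holds, K gives O(lock_door).
Premises 2, 3, 8, 9 do not contribute to this derivation.
Thus O(lock_door), which is F(~lock_door): ~lock_door is forbidden.

Forbidden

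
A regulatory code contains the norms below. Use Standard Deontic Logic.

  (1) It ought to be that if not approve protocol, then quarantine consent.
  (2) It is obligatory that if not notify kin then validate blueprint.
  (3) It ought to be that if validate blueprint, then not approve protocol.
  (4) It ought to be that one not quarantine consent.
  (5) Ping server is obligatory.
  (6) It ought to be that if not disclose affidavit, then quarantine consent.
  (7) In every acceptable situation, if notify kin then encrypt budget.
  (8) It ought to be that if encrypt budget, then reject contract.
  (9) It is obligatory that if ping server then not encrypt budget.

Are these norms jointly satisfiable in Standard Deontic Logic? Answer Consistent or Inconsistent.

Premise 5 gives O(ping_server).
From O(ping_server) and premise 9, O(ping_server → ¬encrypt_budget), we obtain O(¬encrypt_budget).
Premise 7 is O(notify_kin → encrypt_budget); contrapositively O(¬encrypt_budget → ¬notify_kin). Since O(¬encrypt_budget) holds, K gives O(¬notify_kin).
Premise 2 is O(¬notify_kin → validate_blueprint); since O(¬notify_kin), deontic closure gives O(validate_blueprint).
With premise 3, O(validate_blueprint → ¬approve_protocol), the K-axiom yields O(¬approve_protocol).
Premise 1 is O(¬approve_protocol → quarantine_consent); since O(¬approve_protocol), deontic closure gives O(quarantine_consent).
However, premise 4 gives O(¬quarantine_consent).
We now have both O(quarantine_consent) and O(¬quarantine_consent) — quarantine_consent is simultaneously obligatory and forbidden, violating the D-axiom.

Inconsistent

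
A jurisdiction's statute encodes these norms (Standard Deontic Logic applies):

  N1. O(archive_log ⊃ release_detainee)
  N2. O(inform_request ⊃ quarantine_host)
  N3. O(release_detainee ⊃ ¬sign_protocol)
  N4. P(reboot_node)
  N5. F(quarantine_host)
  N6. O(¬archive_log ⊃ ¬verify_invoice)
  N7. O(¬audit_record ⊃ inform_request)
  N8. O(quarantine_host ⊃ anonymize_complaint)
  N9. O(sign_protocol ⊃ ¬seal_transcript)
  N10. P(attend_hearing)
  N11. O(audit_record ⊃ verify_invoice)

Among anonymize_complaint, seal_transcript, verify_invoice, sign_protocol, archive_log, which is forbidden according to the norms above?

sign_protocol

F(quarantine_host) at premise 5 means O(¬quarantine_host).
Premise 2 is O(inform_request ⊃ quarantine_host); contrapositively O(¬quarantine_host ⊃ ¬inform_request). Since O(¬quarantine_host) holds, K gives O(¬inform_request).
Premise 7 is O(¬audit_record ⊃ inform_request); contrapositively O(¬inform_request ⊃ audit_record). Since O(¬inform_request) holds, K gives O(audit_record).
Applying K to premise 11 (O(audit_record ⊃ verify_invoice)) and O(audit_record) yields O(verify_invoice).
The contrapositive of premise 6 (O(¬archive_log ⊃ ¬verify_invoice)) is O(verify_invoice ⊃ archive_log), and O(verify_invoice) is already established, so O(archive_log).
Premise 1 is O(archive_log ⊃ release_detainee); since O(archive_log), deontic closure gives O(release_detainee).
From O(release_detainee) and premise 3, O(release_detainee ⊃ ¬sign_protocol), we obtain O(¬sign_protocol).
So O(¬sign_protocol) holds, i.e. sign_protocol is forbidden. None of the other listed options is forbidden under the premises.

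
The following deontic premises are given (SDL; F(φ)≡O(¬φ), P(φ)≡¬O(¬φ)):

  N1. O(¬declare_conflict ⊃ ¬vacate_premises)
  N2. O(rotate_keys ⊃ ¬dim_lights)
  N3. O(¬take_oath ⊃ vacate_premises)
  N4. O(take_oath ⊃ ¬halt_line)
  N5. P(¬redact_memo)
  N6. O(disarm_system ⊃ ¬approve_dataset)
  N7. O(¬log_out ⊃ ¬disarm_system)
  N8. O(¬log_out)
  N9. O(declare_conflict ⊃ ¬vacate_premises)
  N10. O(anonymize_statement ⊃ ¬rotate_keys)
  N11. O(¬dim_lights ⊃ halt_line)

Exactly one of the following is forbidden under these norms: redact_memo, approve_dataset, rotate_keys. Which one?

By case analysis on declare_conflict: premise 9 gives O(declare_conflict ⊃ ¬vacate_premises) and premise 1 gives O(¬declare_conflict ⊃ ¬vacate_premises), so O(¬vacate_premises) either way.
Premise 3 is O(¬take_oath ⊃ vacate_premises); contrapositively O(¬vacate_premises ⊃ take_oath). Since O(¬vacate_premises) holds, K gives O(take_oath).
From O(take_oath) and premise 4, O(take_oath ⊃ ¬halt_line), we obtain O(¬halt_line).
The contrapositive of premise 11 (O(¬dim_lights ⊃ halt_line)) is O(¬halt_line ⊃ dim_lights), and O(¬halt_line) is already established, so O(dim_lights).
The contrapositive of premise 2 (O(rotate_keys ⊃ ¬dim_lights)) is O(dim_lights ⊃ ¬rotate_keys), and O(dim_lights) is already established, so O(¬rotate_keys).
So O(¬rotate_keys) holds, i.e. rotate_keys is forbidden. None of the other listed options is forbidden under the premises.

rotate_keys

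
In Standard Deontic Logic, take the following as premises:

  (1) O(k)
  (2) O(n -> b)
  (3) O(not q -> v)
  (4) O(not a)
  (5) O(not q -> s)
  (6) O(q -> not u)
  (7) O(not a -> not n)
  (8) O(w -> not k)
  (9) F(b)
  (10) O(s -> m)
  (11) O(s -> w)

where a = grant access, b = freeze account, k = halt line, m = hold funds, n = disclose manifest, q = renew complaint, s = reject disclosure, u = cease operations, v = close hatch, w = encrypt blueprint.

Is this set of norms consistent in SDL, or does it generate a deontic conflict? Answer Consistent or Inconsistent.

Consistent

Premise 2 is O(n -> b), but O(n) is not derivable from the premises, so it does not yield O(b).
So O(b) is not derivable, and the apparent clash with O(not b) does not arise.
A world satisfying every obligation exists (e.g. a=false, b=false, k=true, m=false, n=false, q=true, s=false, u=false, v=false, w=false); no atom is both obligatory and forbidden, so the set is consistent.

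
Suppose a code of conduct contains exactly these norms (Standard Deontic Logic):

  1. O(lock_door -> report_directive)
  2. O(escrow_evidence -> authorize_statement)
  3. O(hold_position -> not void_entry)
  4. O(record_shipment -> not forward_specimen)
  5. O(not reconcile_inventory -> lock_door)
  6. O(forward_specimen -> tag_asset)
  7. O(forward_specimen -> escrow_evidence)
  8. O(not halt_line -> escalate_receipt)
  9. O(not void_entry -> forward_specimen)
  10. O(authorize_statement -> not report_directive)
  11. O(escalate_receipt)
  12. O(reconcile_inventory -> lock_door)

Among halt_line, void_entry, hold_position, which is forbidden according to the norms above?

By case analysis on reconcile_inventory: premise 12 gives O(reconcile_inventory -> lock_door) and premise 5 gives O(not reconcile_inventory -> lock_door), so O(lock_door) either way.
From O(lock_door) and premise 1, O(lock_door -> report_directive), we obtain O(report_directive).
The contrapositive of premise 10 (O(authorize_statement -> not report_directive)) is O(report_directive -> not authorize_statement), and O(report_directive) is already established, so O(not authorize_statement).
The contrapositive of premise 2 (O(escrow_evidence -> authorize_statement)) is O(not authorize_statement -> not escrow_evidence), and O(not authorize_statement) is already established, so O(not escrow_evidence).
Premise 7, O(forward_specimen -> escrow_evidence), contraposes to O(not escrow_evidence -> not forward_specimen); with O(not escrow_evidence) we get O(not forward_specimen).
The contrapositive of premise 9 (O(not void_entry -> forward_specimen)) is O(not forward_specimen -> void_entry), and O(not forward_specimen) is already established, so O(void_entry).
Premise 3 is O(hold_position -> not void_entry); contrapositively O(void_entry -> not hold_position). Since O(void_entry) holds, K gives O(not hold_position).
So O(not hold_position) holds, i.e. hold_position is forbidden. None of the other listed options is forbidden under the premises.

hold_position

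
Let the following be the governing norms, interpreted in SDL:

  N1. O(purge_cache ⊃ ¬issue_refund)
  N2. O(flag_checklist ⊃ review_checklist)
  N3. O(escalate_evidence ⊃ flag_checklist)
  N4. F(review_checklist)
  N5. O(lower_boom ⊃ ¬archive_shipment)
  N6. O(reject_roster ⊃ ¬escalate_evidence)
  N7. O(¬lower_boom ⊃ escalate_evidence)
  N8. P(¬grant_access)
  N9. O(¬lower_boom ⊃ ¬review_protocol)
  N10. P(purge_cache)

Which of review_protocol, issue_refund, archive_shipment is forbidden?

archive_shipment

F(review_checklist) at premise 4 means O(¬review_checklist).
Premise 2, O(flag_checklist ⊃ review_checklist), contraposes to O(¬review_checklist ⊃ ¬flag_checklist); with O(¬review_checklist) we get O(¬flag_checklist).
Premise 3, O(escalate_evidence ⊃ flag_checklist), contraposes to O(¬flag_checklist ⊃ ¬escalate_evidence); with O(¬flag_checklist) we get O(¬escalate_evidence).
The contrapositive of premise 7 (O(¬lower_boom ⊃ escalate_evidence)) is O(¬escalate_evidence ⊃ lower_boom), and O(¬escalate_evidence) is already established, so O(lower_boom).
With premise 5, O(lower_boom ⊃ ¬archive_shipment), the K-axiom yields O(¬archive_shipment).
So O(¬archive_shipment) holds, i.e. archive_shipment is forbidden. None of the other listed options is forbidden under the premises.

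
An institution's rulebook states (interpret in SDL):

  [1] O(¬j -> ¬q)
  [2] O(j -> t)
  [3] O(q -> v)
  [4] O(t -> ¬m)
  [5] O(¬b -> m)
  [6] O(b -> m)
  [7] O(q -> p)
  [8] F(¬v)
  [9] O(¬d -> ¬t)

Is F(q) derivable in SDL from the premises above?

Yes

Premises 6 and 5 cover both cases: O(b -> m) and O(¬b -> m). Since b ∨ ¬b is a tautology, O(m) follows.
The contrapositive of premise 4 (O(t -> ¬m)) is O(m -> ¬t), and O(m) is already established, so O(¬t).
The contrapositive of premise 2 (O(j -> t)) is O(¬t -> ¬j), and O(¬t) is already established, so O(¬j).
Applying K to premise 1 (O(¬j -> ¬q)) and O(¬j) yields O(¬q).
Premises 3, 7, 8, 9 do not contribute to this derivation.
So O(¬q) holds, i.e. F(q). The claim follows.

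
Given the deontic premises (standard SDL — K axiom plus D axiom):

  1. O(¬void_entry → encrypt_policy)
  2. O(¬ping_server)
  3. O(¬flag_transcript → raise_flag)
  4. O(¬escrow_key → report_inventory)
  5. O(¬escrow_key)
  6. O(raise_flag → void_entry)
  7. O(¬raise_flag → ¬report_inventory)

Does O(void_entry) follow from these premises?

Yes

Premise 5 gives O(¬escrow_key).
Applying K to premise 4 (O(¬escrow_key → report_inventory)) and O(¬escrow_key) yields O(report_inventory).
Premise 7, O(¬raise_flag → ¬report_inventory), contraposes to O(report_inventory → raise_flag); with O(report_inventory) we get O(raise_flag).
Applying K to premise 6 (O(raise_flag → void_entry)) and O(raise_flag) yields O(void_entry).
Premises 1, 2, 3 do not contribute to this derivation.
So O(void_entry) follows.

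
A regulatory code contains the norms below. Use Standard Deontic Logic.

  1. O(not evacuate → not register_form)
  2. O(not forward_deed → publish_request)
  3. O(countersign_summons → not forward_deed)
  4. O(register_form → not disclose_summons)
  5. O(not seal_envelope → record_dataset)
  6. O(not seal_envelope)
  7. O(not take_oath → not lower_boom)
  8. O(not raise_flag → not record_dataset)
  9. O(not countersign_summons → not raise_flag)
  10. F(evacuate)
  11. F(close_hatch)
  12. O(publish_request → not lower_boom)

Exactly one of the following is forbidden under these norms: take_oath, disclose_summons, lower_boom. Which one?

From premise 6 we have O(not seal_envelope).
From O(not seal_envelope) and premise 5, O(not seal_envelope → record_dataset), we obtain O(record_dataset).
Premise 8 is O(not raise_flag → not record_dataset); contrapositively O(record_dataset → raise_flag). Since O(record_dataset) holds, K gives O(raise_flag).
The contrapositive of premise 9 (O(not countersign_summons → not raise_flag)) is O(raise_flag → countersign_summons), and O(raise_flag) is already established, so O(countersign_summons).
Applying K to premise 3 (O(countersign_summons → not forward_deed)) and O(countersign_summons) yields O(not forward_deed).
From O(not forward_deed) and premise 2, O(not forward_deed → publish_request), we obtain O(publish_request).
Applying K to premise 12 (O(publish_request → not lower_boom)) and O(publish_request) yields O(not lower_boom).
So O(not lower_boom) holds, i.e. lower_boom is forbidden. None of the other listed options is forbidden under the premises.

lower_boom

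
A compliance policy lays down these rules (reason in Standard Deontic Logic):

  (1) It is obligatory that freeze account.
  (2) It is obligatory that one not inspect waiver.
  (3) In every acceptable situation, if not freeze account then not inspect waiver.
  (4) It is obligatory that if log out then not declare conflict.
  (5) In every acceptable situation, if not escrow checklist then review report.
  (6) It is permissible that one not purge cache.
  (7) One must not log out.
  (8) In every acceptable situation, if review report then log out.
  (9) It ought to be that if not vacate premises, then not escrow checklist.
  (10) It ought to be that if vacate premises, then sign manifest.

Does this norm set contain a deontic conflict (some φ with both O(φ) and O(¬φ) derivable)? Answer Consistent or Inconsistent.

Consistent

Premise 3 is O(¬freeze_account → ¬inspect_waiver); even if O(¬inspect_waiver) held, inferring O(¬freeze_account) would be affirming the consequent — invalid.
So O(¬freeze_account) is not derivable, and the apparent clash with O(freeze_account) does not arise.
A world satisfying every obligation exists (e.g. declare_conflict=false, escrow_checklist=true, freeze_account=true, inspect_waiver=false, log_out=false, purge_cache=false, review_report=false, sign_manifest=true, vacate_premises=true); no atom is both obligatory and forbidden, so the set is consistent.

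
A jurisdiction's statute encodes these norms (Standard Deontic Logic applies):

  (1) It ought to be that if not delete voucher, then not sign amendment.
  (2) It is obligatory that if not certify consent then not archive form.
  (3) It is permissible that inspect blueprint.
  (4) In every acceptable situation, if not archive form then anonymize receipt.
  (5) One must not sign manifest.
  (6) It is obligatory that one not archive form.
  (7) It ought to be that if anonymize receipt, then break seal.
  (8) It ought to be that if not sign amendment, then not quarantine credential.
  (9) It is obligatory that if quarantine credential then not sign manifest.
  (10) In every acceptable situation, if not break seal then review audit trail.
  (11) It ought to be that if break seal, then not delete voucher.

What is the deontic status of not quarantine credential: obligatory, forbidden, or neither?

Obligatory

From premise 6 we have O(¬archive_form).
From O(¬archive_form) and premise 4, O(¬archive_form → anonymize_receipt), we obtain O(anonymize_receipt).
From O(anonymize_receipt) and premise 7, O(anonymize_receipt → break_seal), we obtain O(break_seal).
From O(break_seal) and premise 11, O(break_seal → ¬delete_voucher), we obtain O(¬delete_voucher).
Applying K to premise 1 (O(¬delete_voucher → ¬sign_amendment)) and O(¬delete_voucher) yields O(¬sign_amendment).
With premise 8, O(¬sign_amendment → ¬quarantine_credential), the K-axiom yields O(¬quarantine_credential).
Premises 2, 3, 5, 9, 10 do not contribute to this derivation.
Hence ¬quarantine_credential is obligatory.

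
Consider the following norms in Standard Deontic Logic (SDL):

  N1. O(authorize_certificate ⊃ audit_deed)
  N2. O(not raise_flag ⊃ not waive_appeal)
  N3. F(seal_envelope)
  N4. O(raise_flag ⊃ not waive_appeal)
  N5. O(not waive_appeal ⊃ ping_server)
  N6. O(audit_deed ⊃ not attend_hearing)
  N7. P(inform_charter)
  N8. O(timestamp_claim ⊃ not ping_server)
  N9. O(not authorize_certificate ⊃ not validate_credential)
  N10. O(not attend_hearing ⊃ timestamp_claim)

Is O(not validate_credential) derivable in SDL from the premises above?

Yes

Premises 4 and 2 are O(raise_flag ⊃ not waive_appeal) and O(not raise_flag ⊃ not waive_appeal); every ideal world satisfies raise_flag or not raise_flag, so in either case not waive_appeal holds — hence O(not waive_appeal).
From O(not waive_appeal) and premise 5, O(not waive_appeal ⊃ ping_server), we obtain O(ping_server).
Premise 8 is O(timestamp_claim ⊃ not ping_server); contrapositively O(ping_server ⊃ not timestamp_claim). Since O(ping_server) holds, K gives O(not timestamp_claim).
Premise 10, O(not attend_hearing ⊃ timestamp_claim), contraposes to O(not timestamp_claim ⊃ attend_hearing); with O(not timestamp_claim) we get O(attend_hearing).
The contrapositive of premise 6 (O(audit_deed ⊃ not attend_hearing)) is O(attend_hearing ⊃ not audit_deed), and O(attend_hearing) is already established, so O(not audit_deed).
The contrapositive of premise 1 (O(authorize_certificate ⊃ audit_deed)) is O(not audit_deed ⊃ not authorize_certificate), and O(not audit_deed) is already established, so O(not authorize_certificate).
Premise 9 is O(not authorize_certificate ⊃ not validate_credential); since O(not authorize_certificate), deontic closure gives O(not validate_credential).
Premises 3, 7 do not contribute to this derivation.
So O(not validate_credential) follows.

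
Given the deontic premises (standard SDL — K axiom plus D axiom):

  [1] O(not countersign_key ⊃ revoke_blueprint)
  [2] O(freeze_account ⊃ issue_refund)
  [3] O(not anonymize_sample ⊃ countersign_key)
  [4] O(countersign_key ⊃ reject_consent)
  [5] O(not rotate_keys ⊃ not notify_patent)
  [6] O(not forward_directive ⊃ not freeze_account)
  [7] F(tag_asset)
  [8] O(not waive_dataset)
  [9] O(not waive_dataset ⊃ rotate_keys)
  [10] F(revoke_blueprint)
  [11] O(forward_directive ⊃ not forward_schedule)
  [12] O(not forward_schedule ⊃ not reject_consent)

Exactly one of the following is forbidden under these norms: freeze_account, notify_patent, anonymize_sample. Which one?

freeze_account

Premise 10 is F(revoke_blueprint), i.e. O(not revoke_blueprint).
Premise 1 is O(not countersign_key ⊃ revoke_blueprint); contrapositively O(not revoke_blueprint ⊃ countersign_key). Since O(not revoke_blueprint) holds, K gives O(countersign_key).
With premise 4, O(countersign_key ⊃ reject_consent), the K-axiom yields O(reject_consent).
Premise 12 is O(not forward_schedule ⊃ not reject_consent); contrapositively O(reject_consent ⊃ forward_schedule). Since O(reject_consent) holds, K gives O(forward_schedule).
Premise 11, O(forward_directive ⊃ not forward_schedule), contraposes to O(forward_schedule ⊃ not forward_directive); with O(forward_schedule) we get O(not forward_directive).
Applying K to premise 6 (O(not forward_directive ⊃ not freeze_account)) and O(not forward_directive) yields O(not freeze_account).
So O(not freeze_account) holds, i.e. freeze_account is forbidden. None of the other listed options is forbidden under the premises.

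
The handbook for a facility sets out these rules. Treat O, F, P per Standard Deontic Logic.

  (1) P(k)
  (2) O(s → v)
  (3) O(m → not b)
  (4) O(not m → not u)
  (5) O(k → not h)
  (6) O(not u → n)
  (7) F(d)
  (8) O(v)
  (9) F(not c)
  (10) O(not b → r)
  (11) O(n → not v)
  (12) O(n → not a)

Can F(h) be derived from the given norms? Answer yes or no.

No

Premise 5 is O(k → not h), but O(k) is not derivable from the premises (the permission P(k) asserts only not O(not k), not O(k)), so it does not yield O(not h).
No other premise forces O(not h). An ideal world satisfying every premise can still have h true, so F(h) is not derivable.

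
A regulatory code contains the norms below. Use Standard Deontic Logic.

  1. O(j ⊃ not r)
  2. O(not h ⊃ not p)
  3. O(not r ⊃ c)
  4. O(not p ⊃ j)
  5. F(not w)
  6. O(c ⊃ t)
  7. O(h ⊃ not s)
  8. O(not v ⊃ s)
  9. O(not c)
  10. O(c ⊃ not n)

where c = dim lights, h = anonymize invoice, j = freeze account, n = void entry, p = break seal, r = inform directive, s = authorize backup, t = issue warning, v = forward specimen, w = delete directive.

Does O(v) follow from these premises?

Premise 9 gives O(not c).
Premise 3 is O(not r ⊃ c); contrapositively O(not c ⊃ r). Since O(not c) holds, K gives O(r).
Premise 1, O(j ⊃ not r), contraposes to O(r ⊃ not j); with O(r) we get O(not j).
Premise 4 is O(not p ⊃ j); contrapositively O(not j ⊃ p). Since O(not j) holds, K gives O(p).
Premise 2, O(not h ⊃ not p), contraposes to O(p ⊃ h); with O(p) we get O(h).
Applying K to premise 7 (O(h ⊃ not s)) and O(h) yields O(not s).
Premise 8, O(not v ⊃ s), contraposes to O(not s ⊃ v); with O(not s) we get O(v).
Premises 5, 6, 10 do not contribute to this derivation.
So O(v) follows.

Yes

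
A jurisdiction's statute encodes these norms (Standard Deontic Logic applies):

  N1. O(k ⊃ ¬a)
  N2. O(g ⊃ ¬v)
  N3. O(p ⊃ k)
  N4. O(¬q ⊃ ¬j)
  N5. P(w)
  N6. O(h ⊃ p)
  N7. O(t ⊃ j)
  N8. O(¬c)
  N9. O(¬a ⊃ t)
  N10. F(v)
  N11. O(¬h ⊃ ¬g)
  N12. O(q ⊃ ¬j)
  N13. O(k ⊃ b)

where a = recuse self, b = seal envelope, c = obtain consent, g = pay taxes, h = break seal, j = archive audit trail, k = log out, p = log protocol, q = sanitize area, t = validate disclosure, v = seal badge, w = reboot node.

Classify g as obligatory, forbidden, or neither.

Premises 4 and 12 are O(¬q ⊃ ¬j) and O(q ⊃ ¬j); every ideal world satisfies ¬q or q, so in either case ¬j holds — hence O(¬j).
Premise 7 is O(t ⊃ j); contrapositively O(¬j ⊃ ¬t). Since O(¬j) holds, K gives O(¬t).
Premise 9 is O(¬a ⊃ t); contrapositively O(¬t ⊃ a). Since O(¬t) holds, K gives O(a).
The contrapositive of premise 1 (O(k ⊃ ¬a)) is O(a ⊃ ¬k), and O(a) is already established, so O(¬k).
The contrapositive of premise 3 (O(p ⊃ k)) is O(¬k ⊃ ¬p), and O(¬k) is already established, so O(¬p).
Premise 6 is O(h ⊃ p); contrapositively O(¬p ⊃ ¬h). Since O(¬p) holds, K gives O(¬h).
Premise 11 is O(¬h ⊃ ¬g); since O(¬h), deontic closure gives O(¬g).
Premises 2, 5, 8, 10, 13 do not contribute to this derivation.
Thus O(¬g), which is F(g): g is forbidden.

Forbidden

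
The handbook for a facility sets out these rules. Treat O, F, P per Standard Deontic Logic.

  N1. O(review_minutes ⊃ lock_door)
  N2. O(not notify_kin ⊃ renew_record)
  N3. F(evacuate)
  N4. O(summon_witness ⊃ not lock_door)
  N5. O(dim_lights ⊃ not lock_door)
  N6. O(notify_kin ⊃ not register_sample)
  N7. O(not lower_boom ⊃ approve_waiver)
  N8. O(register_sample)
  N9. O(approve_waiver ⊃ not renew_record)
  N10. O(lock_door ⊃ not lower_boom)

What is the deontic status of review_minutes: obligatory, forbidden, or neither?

Forbidden

Premise 8 gives O(register_sample).
The contrapositive of premise 6 (O(notify_kin ⊃ not register_sample)) is O(register_sample ⊃ not notify_kin), and O(register_sample) is already established, so O(not notify_kin).
From O(not notify_kin) and premise 2, O(not notify_kin ⊃ renew_record), we obtain O(renew_record).
Premise 9, O(approve_waiver ⊃ not renew_record), contraposes to O(renew_record ⊃ not approve_waiver); with O(renew_record) we get O(not approve_waiver).
Premise 7 is O(not lower_boom ⊃ approve_waiver); contrapositively O(not approve_waiver ⊃ lower_boom). Since O(not approve_waiver) holds, K gives O(lower_boom).
The contrapositive of premise 10 (O(lock_door ⊃ not lower_boom)) is O(lower_boom ⊃ not lock_door), and O(lower_boom) is already established, so O(not lock_door).
Premise 1, O(review_minutes ⊃ lock_door), contraposes to O(not lock_door ⊃ not review_minutes); with O(not lock_door) we get O(not review_minutes).
Premises 3, 4, 5 do not contribute to this derivation.
Thus O(not review_minutes), which is F(review_minutes): review_minutes is forbidden.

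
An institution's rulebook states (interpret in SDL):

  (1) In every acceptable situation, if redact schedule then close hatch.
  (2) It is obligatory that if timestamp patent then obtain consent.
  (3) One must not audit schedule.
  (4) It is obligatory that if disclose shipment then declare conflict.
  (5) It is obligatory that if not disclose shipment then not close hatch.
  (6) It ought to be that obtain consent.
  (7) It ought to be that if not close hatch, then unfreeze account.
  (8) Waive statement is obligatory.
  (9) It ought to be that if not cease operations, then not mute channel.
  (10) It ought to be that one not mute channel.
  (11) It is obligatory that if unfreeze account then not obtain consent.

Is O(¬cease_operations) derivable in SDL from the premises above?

Premise 9 is O(¬cease_operations → ¬mute_channel); even if O(¬mute_channel) held, inferring O(¬cease_operations) would be affirming the consequent — invalid.
No other premise forces O(¬cease_operations). An ideal world satisfying every premise can still have ¬cease_operations false, so O(¬cease_operations) is not derivable.

No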